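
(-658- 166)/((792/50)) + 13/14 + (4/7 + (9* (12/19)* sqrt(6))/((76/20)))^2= -47211470683/1264374342 + 4320* sqrt(6)/2527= -33.15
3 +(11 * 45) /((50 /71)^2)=500559 /500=1001.12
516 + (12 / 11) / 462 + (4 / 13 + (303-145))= 7424828 / 11011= 674.31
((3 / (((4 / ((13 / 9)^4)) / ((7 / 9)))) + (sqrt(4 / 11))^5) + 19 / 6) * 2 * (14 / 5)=896 * sqrt(11) / 6655 + 628943 / 19683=32.40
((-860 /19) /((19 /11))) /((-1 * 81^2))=9460 /2368521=0.00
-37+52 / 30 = -529 / 15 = -35.27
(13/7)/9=13/63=0.21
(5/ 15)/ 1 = 1/ 3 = 0.33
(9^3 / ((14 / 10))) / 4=3645 / 28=130.18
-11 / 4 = -2.75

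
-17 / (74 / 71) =-1207 / 74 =-16.31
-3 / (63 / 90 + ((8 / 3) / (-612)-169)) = 13770 / 772517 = 0.02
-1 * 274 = -274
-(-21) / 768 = 7 / 256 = 0.03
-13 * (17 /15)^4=-1085773 /50625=-21.45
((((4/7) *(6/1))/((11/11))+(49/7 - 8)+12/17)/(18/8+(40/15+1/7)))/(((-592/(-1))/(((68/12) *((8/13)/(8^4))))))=373/418662400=0.00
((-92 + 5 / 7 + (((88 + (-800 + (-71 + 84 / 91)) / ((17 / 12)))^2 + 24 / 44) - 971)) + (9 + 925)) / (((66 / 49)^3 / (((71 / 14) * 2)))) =14784256388577613 / 12871459458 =1148607.62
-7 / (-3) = 7 / 3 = 2.33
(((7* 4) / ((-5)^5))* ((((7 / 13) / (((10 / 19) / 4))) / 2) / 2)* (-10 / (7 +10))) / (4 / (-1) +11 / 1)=532 / 690625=0.00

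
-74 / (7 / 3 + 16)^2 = -666 / 3025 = -0.22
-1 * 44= -44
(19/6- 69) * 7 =-2765/6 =-460.83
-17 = -17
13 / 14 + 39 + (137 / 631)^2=222834765 / 5574254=39.98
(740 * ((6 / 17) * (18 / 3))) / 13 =26640 / 221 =120.54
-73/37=-1.97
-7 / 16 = -0.44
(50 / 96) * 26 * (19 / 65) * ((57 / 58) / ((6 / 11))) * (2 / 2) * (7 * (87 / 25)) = 27797 / 160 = 173.73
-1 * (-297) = 297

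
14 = 14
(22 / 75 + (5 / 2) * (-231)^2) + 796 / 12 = 20020369 / 150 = 133469.13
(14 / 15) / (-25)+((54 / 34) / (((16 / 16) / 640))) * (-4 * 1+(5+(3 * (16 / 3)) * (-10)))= -1030320238 / 6375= -161618.86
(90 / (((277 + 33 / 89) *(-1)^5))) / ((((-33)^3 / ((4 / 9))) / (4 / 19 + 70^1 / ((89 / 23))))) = 618920 / 8427837429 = 0.00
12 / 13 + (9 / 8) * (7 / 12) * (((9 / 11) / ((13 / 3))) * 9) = 9327 / 4576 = 2.04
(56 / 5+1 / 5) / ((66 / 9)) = 171 / 110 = 1.55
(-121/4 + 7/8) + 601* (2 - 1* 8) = -29083/8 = -3635.38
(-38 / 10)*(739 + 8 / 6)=-42199 / 15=-2813.27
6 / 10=3 / 5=0.60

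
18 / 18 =1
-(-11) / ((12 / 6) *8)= 11 / 16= 0.69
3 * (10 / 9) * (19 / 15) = 38 / 9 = 4.22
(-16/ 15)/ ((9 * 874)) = -8/ 58995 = -0.00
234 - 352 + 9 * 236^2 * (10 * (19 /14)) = 47619254 /7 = 6802750.57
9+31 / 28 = 283 / 28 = 10.11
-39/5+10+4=31/5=6.20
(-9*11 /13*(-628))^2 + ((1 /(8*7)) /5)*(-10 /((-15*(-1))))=1623450185111 /70980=22871938.36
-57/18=-19/6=-3.17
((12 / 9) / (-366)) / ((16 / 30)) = -5 / 732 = -0.01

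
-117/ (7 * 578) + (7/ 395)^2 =-18056671/ 631277150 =-0.03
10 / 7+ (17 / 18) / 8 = 1559 / 1008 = 1.55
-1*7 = -7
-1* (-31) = 31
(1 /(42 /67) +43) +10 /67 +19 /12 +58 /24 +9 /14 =69488 /1407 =49.39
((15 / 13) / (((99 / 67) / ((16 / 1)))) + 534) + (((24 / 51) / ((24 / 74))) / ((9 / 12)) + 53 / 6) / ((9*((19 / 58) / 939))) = 4958480767 / 1247103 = 3976.00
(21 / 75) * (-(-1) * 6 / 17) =42 / 425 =0.10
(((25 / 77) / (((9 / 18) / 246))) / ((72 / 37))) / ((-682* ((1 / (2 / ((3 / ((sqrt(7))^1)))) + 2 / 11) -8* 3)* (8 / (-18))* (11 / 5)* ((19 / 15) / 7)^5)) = -951118522766015625 / 35682850700260214 -3111620030859375* sqrt(7) / 12975582072821896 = -27.29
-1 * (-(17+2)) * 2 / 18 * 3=6.33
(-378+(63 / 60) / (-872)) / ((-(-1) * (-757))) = 6592341 / 13202080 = 0.50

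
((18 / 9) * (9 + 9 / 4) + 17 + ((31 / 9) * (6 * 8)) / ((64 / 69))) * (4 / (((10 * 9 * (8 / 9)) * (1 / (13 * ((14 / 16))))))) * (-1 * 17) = -1347437 / 640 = -2105.37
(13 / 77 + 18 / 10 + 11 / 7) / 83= 1363 / 31955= 0.04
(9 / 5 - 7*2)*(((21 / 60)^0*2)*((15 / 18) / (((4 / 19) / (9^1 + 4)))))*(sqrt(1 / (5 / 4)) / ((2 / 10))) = -5615.14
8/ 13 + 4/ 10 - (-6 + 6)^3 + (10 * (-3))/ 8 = -711/ 260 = -2.73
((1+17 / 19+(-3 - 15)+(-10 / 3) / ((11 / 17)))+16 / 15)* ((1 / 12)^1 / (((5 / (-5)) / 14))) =221536 / 9405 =23.56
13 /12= 1.08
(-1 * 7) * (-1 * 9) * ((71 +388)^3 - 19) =6092261280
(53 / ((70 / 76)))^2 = 4056196 / 1225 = 3311.18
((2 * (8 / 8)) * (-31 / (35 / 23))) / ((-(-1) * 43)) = -1426 / 1505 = -0.95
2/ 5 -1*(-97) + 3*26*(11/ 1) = 4777/ 5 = 955.40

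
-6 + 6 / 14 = -39 / 7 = -5.57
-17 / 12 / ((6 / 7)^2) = -1.93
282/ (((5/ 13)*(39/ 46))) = 4324/ 5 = 864.80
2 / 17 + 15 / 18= 97 / 102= 0.95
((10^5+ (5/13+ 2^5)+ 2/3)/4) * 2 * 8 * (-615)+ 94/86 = -137559449529/559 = -246081305.06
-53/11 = -4.82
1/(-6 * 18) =-1/108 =-0.01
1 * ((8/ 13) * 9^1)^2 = 5184/ 169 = 30.67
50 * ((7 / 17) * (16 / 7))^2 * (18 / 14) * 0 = 0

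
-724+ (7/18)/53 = -690689/954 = -723.99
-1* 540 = -540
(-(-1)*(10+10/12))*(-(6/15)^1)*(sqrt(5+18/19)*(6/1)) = -26*sqrt(2147)/19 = -63.41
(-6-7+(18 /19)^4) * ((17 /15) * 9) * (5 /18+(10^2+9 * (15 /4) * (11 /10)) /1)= -267272740657 /15638520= -17090.67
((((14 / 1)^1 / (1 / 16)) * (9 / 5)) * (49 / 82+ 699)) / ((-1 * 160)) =-3614121 / 2050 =-1762.99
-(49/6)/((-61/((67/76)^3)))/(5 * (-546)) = -2105341/62659434240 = -0.00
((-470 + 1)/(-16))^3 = 103161709/4096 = 25185.96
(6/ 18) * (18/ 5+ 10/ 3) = 104/ 45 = 2.31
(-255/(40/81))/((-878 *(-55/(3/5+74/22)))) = -450279/10623800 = -0.04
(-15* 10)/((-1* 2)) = 75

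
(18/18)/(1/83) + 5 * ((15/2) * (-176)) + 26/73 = -475715/73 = -6516.64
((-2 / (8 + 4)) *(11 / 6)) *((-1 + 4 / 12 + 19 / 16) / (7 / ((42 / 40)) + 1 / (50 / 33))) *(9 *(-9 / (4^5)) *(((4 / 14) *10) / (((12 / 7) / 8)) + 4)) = 268125 / 9003008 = 0.03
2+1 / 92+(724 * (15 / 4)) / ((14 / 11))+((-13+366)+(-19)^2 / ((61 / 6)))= 99142341 / 39284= 2523.73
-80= -80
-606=-606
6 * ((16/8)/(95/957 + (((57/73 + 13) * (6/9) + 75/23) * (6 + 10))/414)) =3991298652/193030487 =20.68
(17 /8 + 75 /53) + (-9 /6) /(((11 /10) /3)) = -2569 /4664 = -0.55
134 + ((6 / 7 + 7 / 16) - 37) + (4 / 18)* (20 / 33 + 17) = 3399817 / 33264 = 102.21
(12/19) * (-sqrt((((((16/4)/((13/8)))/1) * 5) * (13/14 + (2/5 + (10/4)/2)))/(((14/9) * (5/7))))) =-72 * sqrt(455)/455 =-3.38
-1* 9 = -9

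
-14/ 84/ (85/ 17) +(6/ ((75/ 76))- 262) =-38393/ 150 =-255.95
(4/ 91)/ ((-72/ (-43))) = 43/ 1638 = 0.03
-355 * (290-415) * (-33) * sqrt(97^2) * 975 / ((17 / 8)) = -1107946125000 / 17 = -65173301470.59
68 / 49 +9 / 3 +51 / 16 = 5939 / 784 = 7.58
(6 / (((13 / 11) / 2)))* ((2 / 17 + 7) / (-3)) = -5324 / 221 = -24.09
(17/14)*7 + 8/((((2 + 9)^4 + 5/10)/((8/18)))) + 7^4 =2409.50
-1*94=-94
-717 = -717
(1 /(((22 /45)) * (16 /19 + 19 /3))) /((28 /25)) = 64125 /251944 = 0.25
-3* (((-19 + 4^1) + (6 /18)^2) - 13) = 251 /3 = 83.67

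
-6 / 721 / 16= -3 / 5768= -0.00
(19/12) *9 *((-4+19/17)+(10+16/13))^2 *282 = 280073.60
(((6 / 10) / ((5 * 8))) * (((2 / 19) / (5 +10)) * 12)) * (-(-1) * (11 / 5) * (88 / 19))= 0.01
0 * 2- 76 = -76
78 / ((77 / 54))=4212 / 77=54.70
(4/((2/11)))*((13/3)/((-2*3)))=-15.89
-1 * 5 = -5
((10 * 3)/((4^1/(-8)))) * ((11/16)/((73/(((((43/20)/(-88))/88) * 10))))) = 645/411136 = 0.00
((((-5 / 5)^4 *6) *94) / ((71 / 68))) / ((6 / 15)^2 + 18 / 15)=28200 / 71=397.18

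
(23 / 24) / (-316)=-23 / 7584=-0.00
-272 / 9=-30.22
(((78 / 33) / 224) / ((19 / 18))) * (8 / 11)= 117 / 16093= 0.01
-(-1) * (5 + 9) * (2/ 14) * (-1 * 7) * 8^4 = -57344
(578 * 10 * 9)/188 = 13005/47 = 276.70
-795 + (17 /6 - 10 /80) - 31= -19759 /24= -823.29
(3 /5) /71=3 /355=0.01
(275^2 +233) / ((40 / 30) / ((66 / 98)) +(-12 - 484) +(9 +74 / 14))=-26284797 / 166228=-158.12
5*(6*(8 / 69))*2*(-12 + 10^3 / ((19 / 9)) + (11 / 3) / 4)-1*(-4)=4224164 / 1311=3222.09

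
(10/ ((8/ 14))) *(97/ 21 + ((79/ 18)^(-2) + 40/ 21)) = 4309105/ 37446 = 115.08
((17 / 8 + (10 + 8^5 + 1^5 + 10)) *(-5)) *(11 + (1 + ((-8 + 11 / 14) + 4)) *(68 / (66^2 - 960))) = -56933700085 / 31696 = -1796242.43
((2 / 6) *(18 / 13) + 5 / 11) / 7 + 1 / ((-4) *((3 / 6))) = -739 / 2002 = -0.37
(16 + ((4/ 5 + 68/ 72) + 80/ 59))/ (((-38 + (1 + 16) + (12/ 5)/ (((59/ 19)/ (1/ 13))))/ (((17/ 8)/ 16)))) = -22414483/ 185027328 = -0.12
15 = 15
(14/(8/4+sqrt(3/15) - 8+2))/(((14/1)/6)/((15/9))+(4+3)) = -100/237 - 5 * sqrt(5)/237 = -0.47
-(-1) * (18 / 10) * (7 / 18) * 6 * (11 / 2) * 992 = 114576 / 5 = 22915.20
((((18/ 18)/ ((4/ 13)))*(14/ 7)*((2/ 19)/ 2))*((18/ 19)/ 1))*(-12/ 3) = -468/ 361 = -1.30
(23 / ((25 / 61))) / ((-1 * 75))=-1403 / 1875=-0.75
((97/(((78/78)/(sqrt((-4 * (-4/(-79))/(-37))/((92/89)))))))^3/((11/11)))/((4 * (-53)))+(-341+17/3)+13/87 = -29161/87-162455794 * sqrt(5983381)/239546137373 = -336.84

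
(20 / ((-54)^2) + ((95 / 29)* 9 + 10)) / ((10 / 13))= 51.34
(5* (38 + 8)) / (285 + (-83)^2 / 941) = 108215 / 137537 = 0.79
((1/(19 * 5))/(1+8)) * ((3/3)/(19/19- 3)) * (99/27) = -11/5130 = -0.00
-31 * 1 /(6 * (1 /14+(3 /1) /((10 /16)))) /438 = -0.00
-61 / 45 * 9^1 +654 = 3209 / 5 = 641.80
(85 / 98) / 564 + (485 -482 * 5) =-106398515 / 55272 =-1925.00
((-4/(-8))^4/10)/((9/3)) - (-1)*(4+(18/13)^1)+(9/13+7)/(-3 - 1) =21613/6240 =3.46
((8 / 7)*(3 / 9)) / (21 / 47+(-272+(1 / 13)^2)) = -0.00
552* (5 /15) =184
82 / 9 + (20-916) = -7982 / 9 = -886.89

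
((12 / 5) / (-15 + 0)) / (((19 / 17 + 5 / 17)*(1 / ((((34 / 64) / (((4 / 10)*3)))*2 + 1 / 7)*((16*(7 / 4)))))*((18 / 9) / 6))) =-11747 / 1200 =-9.79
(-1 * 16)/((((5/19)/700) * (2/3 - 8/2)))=12768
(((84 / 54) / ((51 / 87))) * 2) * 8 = 6496 / 153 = 42.46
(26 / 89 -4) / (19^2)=-0.01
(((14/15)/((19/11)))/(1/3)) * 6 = 924/95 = 9.73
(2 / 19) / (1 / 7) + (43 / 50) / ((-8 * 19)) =5557 / 7600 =0.73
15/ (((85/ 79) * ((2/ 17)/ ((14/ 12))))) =553/ 4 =138.25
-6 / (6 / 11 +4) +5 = 92 / 25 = 3.68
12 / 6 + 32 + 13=47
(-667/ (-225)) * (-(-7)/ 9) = 4669/ 2025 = 2.31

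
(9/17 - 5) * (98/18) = -3724/153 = -24.34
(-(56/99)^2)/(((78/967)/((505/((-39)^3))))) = 765709280/22674035241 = 0.03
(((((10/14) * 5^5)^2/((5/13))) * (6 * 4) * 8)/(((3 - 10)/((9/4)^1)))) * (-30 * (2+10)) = 98718750000000/343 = 287809766763.85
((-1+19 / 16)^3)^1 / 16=0.00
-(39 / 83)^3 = -59319 / 571787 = -0.10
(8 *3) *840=20160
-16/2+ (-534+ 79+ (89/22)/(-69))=-463.06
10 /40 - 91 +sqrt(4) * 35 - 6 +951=3697 /4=924.25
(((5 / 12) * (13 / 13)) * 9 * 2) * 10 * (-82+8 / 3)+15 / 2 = -11885 / 2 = -5942.50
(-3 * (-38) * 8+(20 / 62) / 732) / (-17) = -10347557 / 192882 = -53.65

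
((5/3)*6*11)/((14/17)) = 935/7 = 133.57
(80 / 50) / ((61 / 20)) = 32 / 61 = 0.52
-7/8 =-0.88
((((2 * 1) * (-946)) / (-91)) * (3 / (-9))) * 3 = -1892 / 91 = -20.79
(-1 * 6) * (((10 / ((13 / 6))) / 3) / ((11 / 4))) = -480 / 143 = -3.36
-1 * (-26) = 26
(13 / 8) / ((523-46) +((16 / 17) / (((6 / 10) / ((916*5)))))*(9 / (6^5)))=17901 / 5346232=0.00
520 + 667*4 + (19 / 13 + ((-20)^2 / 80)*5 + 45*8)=3574.46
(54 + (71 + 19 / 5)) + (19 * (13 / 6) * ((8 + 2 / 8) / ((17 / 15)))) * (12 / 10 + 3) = 943439 / 680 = 1387.41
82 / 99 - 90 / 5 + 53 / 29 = -44053 / 2871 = -15.34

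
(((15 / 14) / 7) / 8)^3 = 3375 / 481890304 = 0.00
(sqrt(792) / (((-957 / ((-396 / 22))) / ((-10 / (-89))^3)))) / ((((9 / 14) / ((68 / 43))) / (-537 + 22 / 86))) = -87888640000*sqrt(22) / 415812570239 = -0.99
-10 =-10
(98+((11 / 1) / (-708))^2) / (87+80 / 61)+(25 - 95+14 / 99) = -680691793043 / 9901133616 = -68.75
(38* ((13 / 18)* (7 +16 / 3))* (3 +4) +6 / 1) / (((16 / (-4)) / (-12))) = 64135 / 9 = 7126.11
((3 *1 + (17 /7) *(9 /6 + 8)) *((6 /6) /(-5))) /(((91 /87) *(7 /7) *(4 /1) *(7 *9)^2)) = -2117 /6742008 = -0.00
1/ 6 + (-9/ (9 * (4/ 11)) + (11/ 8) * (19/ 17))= -427/ 408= -1.05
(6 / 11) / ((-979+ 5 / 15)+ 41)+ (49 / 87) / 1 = 1801 / 3201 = 0.56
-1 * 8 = -8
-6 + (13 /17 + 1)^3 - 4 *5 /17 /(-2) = 412 /4913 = 0.08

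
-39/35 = -1.11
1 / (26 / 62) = 31 / 13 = 2.38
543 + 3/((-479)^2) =124586466/229441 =543.00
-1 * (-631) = 631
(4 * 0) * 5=0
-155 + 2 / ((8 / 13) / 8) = -129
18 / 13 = 1.38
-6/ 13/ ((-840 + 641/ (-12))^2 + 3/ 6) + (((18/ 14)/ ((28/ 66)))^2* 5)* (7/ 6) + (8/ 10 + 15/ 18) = 3395542115953417/ 61502048648040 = 55.21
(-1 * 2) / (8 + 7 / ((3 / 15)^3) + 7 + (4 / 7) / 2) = -7 / 3116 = -0.00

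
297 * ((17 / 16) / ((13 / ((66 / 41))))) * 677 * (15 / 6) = 563998545 / 8528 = 66134.91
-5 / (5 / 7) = -7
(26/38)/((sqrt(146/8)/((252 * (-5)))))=-32760 * sqrt(73)/1387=-201.80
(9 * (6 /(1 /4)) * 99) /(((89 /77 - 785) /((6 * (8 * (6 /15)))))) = -39517632 /75445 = -523.79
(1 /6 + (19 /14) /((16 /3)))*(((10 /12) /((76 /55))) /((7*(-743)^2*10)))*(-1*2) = -0.00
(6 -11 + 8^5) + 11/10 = 327641/10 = 32764.10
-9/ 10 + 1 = 0.10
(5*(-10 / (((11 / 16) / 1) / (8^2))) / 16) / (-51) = 3200 / 561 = 5.70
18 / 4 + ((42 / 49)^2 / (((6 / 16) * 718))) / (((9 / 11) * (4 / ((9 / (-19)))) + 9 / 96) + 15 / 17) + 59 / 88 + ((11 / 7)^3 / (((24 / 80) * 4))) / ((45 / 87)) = 39547181027749 / 3462412465512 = 11.42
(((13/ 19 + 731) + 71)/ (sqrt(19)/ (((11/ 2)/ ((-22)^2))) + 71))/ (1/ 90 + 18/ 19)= -6496926/ 15526247 + 732048 *sqrt(19)/ 1411477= 1.84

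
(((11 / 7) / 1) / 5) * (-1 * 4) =-44 / 35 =-1.26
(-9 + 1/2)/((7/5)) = -6.07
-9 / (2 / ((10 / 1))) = -45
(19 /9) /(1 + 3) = 19 /36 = 0.53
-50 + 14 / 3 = -136 / 3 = -45.33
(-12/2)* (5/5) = -6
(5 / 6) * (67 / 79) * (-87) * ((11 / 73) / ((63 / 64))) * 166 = -567666880 / 363321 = -1562.44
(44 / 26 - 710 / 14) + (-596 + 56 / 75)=-4397179 / 6825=-644.28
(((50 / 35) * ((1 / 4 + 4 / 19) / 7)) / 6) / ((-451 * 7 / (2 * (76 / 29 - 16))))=4850 / 36529647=0.00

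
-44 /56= -11 /14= -0.79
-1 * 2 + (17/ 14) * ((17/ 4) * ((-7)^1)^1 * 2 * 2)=-293/ 2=-146.50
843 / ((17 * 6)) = 281 / 34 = 8.26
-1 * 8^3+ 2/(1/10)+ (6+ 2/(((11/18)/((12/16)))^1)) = -5319/11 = -483.55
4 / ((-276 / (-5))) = 5 / 69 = 0.07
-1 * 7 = -7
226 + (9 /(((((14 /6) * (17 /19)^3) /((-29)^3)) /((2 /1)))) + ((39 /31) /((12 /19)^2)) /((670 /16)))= -562383216713317 /2142903210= -262439.86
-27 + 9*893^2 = 7177014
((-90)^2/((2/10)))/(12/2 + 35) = 40500/41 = 987.80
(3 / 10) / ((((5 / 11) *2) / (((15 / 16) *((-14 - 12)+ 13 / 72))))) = -20449 / 2560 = -7.99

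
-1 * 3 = -3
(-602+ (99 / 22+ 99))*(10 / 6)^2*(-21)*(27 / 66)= 523425 / 44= 11896.02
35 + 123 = 158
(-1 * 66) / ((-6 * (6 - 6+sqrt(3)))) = 11 * sqrt(3) / 3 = 6.35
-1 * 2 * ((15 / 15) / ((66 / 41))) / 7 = -41 / 231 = -0.18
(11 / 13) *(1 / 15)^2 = 11 / 2925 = 0.00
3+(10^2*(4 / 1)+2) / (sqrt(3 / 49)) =1627.66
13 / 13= 1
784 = 784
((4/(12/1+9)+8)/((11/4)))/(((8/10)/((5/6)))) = 2150/693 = 3.10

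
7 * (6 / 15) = 14 / 5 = 2.80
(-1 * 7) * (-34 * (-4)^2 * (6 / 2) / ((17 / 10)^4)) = 6720000 / 4913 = 1367.80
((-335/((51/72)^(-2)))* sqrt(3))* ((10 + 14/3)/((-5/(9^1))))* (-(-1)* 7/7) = 212993* sqrt(3)/48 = 7685.72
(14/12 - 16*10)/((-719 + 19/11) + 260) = 10483/30180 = 0.35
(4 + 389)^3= 60698457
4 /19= 0.21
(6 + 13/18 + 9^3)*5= 66215/18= 3678.61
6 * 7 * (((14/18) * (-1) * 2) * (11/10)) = -71.87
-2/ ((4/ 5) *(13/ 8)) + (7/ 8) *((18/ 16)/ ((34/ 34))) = -461/ 832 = -0.55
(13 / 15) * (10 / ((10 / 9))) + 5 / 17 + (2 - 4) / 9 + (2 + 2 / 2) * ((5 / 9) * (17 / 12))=31313 / 3060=10.23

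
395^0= 1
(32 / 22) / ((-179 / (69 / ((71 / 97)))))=-107088 / 139799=-0.77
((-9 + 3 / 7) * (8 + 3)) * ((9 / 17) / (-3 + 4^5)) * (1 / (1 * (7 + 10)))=-5940 / 2065483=-0.00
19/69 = 0.28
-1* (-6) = 6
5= 5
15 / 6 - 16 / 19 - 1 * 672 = -25473 / 38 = -670.34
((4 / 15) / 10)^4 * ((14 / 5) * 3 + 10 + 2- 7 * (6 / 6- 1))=544 / 52734375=0.00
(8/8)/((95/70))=14/19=0.74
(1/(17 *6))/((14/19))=19/1428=0.01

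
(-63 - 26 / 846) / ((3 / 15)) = -133310 / 423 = -315.15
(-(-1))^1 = 1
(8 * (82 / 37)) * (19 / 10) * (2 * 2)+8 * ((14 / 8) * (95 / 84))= 150.58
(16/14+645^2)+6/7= 416027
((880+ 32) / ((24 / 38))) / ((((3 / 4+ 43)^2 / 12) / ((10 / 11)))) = 554496 / 67375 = 8.23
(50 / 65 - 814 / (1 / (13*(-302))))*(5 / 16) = 103862355 / 104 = 998676.49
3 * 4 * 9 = 108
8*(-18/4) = -36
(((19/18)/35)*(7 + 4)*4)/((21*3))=418/19845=0.02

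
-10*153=-1530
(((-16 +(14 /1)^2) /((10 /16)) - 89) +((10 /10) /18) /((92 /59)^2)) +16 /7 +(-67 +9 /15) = 719375627 /5332320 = 134.91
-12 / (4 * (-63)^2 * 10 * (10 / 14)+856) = -3 / 28564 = -0.00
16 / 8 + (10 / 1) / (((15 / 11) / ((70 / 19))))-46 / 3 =260 / 19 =13.68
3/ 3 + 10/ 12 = 1.83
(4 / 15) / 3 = 4 / 45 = 0.09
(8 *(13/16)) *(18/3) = 39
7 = 7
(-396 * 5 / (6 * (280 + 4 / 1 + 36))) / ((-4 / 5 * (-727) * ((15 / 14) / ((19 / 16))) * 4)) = -1463 / 2977792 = -0.00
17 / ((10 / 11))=187 / 10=18.70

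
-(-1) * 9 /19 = 9 /19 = 0.47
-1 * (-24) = 24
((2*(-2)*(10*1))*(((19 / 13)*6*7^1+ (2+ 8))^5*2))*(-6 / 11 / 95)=851428271.01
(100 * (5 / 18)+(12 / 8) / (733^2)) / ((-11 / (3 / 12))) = -268644527 / 425532888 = -0.63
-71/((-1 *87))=71/87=0.82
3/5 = 0.60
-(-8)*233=1864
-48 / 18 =-8 / 3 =-2.67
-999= -999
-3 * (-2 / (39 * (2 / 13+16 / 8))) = 1 / 14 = 0.07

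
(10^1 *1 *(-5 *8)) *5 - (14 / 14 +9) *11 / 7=-14110 / 7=-2015.71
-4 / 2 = -2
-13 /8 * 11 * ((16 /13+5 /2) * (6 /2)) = -3201 /16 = -200.06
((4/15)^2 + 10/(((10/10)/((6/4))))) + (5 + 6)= 5866/225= 26.07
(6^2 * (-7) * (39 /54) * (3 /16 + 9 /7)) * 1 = -2145 /8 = -268.12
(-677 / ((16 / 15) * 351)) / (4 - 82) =3385 / 146016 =0.02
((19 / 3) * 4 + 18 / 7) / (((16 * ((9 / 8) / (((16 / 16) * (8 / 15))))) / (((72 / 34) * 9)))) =9376 / 595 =15.76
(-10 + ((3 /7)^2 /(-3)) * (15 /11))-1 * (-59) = 26366 /539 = 48.92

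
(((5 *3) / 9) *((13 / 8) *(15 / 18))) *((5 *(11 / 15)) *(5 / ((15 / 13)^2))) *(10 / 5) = 120835 / 1944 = 62.16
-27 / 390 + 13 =1681 / 130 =12.93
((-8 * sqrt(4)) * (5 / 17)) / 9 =-80 / 153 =-0.52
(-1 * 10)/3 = -10/3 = -3.33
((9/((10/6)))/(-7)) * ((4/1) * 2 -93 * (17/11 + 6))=206037/385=535.16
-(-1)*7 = 7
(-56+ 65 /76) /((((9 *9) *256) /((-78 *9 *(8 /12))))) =18161 /14592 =1.24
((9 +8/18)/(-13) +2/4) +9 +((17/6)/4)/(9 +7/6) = 8.84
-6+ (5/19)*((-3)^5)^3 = -71744649/19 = -3776034.16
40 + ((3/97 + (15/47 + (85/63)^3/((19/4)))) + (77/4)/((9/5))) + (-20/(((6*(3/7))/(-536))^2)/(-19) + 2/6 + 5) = 3967361718012683/86637284748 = 45792.78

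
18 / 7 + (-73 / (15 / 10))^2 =2371.02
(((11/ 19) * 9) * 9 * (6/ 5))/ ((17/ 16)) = 85536/ 1615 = 52.96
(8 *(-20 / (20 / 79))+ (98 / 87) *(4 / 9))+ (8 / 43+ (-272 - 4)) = -30548332 / 33669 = -907.31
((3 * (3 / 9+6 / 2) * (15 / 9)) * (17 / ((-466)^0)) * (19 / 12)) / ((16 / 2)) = 8075 / 144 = 56.08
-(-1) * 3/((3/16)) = 16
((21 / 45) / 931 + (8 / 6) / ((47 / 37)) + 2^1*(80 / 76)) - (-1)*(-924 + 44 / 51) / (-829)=1880379677 / 440476715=4.27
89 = 89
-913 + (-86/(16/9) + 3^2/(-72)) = -1923/2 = -961.50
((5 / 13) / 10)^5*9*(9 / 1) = 81 / 11881376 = 0.00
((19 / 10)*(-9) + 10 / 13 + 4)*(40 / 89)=-6412 / 1157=-5.54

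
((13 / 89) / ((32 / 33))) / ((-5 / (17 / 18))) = -2431 / 85440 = -0.03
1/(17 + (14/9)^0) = 1/18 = 0.06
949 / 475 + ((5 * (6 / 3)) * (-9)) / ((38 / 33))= -1904 / 25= -76.16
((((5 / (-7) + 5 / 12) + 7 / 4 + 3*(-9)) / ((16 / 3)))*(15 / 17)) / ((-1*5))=3219 / 3808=0.85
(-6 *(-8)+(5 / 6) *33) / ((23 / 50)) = 3775 / 23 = 164.13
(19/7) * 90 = 1710/7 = 244.29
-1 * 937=-937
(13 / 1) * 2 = 26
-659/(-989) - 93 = -91318/989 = -92.33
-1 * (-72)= 72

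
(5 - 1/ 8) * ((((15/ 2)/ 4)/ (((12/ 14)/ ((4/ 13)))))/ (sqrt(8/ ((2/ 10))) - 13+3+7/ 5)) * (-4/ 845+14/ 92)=-8625155/ 70401344 - 1002925 * sqrt(10)/ 35200672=-0.21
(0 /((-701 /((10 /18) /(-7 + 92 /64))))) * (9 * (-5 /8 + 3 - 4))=0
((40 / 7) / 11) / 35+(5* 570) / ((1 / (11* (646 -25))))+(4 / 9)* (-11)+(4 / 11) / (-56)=188881884349 / 9702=19468345.12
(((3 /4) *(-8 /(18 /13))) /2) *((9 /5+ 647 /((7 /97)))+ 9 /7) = -4080739 /210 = -19432.09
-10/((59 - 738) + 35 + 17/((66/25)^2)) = 43560/2794639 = 0.02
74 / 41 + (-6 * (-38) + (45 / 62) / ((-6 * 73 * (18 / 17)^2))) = 229.80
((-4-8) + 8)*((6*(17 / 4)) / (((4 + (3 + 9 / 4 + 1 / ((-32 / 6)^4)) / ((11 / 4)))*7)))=-18382848 / 7455287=-2.47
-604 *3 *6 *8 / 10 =-43488 / 5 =-8697.60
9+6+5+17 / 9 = 197 / 9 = 21.89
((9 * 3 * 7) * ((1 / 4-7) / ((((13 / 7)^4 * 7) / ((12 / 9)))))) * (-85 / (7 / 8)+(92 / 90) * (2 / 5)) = 1410968916 / 714025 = 1976.08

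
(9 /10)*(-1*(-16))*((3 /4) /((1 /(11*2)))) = 1188 /5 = 237.60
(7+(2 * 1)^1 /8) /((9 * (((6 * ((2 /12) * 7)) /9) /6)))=87 /14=6.21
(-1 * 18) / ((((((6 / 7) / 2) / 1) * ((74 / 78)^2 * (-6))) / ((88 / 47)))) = 936936 / 64343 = 14.56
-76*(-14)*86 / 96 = 5719 / 6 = 953.17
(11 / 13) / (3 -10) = -11 / 91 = -0.12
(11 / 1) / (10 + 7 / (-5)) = 55 / 43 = 1.28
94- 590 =-496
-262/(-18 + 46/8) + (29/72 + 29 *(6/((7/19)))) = 1743101/3528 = 494.08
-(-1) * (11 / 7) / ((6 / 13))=143 / 42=3.40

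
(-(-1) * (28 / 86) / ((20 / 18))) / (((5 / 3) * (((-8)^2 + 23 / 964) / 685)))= 1188612 / 631885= 1.88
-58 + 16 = -42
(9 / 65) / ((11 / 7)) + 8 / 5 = 1207 / 715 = 1.69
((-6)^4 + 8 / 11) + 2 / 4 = 28539 / 22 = 1297.23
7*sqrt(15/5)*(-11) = -77*sqrt(3) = -133.37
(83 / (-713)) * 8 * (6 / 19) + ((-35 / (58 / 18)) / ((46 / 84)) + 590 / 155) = -6412592 / 392863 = -16.32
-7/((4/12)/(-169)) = 3549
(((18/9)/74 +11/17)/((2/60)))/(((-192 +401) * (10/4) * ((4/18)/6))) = 137376/131461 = 1.04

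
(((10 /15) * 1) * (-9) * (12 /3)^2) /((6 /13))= -208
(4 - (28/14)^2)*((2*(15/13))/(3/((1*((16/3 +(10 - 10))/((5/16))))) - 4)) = 0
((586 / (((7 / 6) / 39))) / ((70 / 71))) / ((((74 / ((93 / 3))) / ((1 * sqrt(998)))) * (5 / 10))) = 150904962 * sqrt(998) / 9065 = 525897.35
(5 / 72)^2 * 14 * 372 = 5425 / 216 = 25.12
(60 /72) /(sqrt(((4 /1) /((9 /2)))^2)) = 15 /16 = 0.94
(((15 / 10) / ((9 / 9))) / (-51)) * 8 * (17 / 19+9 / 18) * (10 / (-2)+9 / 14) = 1.43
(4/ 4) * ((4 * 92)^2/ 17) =135424/ 17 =7966.12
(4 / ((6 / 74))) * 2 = 296 / 3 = 98.67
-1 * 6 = -6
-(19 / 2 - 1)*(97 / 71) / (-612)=97 / 5112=0.02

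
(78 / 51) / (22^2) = 0.00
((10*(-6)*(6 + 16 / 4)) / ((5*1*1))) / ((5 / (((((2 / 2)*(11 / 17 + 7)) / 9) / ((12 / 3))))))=-260 / 51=-5.10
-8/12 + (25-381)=-1070/3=-356.67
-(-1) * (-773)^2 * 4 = 2390116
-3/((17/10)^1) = -1.76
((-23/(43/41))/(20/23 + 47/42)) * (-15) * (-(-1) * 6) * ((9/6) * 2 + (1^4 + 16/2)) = 11910.14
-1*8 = -8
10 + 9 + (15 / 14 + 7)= 379 / 14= 27.07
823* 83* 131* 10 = 89484790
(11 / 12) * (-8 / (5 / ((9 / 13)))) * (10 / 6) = -22 / 13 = -1.69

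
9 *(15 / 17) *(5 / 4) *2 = 675 / 34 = 19.85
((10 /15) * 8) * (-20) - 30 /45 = -322 /3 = -107.33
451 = 451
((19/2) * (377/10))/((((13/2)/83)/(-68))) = -1554922/5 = -310984.40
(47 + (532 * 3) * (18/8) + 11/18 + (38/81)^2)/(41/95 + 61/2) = 4536130585/38558997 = 117.64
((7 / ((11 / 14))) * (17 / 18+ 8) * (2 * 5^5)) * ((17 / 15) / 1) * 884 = 148194865000 / 297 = 498972609.43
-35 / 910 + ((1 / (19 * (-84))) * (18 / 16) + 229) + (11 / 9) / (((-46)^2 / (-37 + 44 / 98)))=46905074871 / 204879584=228.94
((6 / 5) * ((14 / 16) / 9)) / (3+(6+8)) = 7 / 1020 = 0.01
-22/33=-0.67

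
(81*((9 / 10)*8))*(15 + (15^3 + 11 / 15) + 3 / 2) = 49458762 / 25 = 1978350.48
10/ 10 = 1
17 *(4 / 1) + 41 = 109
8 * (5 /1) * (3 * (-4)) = -480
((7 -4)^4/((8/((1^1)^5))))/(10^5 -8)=81/799936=0.00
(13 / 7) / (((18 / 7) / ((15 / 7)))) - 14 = -523 / 42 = -12.45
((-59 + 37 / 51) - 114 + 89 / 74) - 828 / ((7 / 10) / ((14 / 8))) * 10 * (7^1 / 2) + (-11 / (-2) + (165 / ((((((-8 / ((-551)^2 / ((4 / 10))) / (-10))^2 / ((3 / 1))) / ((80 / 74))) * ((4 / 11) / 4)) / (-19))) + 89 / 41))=-62310600254681944313633 / 618936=-100673737276038143.38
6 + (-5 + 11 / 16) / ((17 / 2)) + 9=1971 / 136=14.49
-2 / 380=-1 / 190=-0.01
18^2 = 324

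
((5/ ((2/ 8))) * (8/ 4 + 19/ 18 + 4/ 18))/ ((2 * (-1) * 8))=-4.10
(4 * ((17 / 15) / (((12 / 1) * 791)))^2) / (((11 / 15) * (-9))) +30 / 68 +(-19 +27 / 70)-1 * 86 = -59236101625301 / 568631406420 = -104.17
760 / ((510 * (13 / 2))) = 152 / 663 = 0.23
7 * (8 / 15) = 56 / 15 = 3.73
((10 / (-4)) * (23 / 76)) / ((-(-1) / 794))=-45655 / 76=-600.72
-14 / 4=-7 / 2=-3.50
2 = 2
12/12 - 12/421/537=75355/75359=1.00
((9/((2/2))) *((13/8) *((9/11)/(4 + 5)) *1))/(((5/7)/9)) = 16.75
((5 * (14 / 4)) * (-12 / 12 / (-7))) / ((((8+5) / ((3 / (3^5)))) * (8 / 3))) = 5 / 5616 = 0.00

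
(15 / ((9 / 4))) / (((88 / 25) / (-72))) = -1500 / 11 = -136.36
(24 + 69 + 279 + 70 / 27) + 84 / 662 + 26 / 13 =3366742 / 8937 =376.72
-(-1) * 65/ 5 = 13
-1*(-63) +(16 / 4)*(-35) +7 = -70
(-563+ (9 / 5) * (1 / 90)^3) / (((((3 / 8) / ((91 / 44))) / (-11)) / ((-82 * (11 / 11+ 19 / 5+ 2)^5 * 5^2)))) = -19326501943608296528 / 18984375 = -1018021501556.32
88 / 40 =11 / 5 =2.20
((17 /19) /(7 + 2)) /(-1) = -17 /171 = -0.10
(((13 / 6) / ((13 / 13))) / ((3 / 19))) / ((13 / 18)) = 19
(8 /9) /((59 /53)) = 424 /531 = 0.80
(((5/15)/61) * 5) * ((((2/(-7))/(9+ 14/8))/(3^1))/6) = -20/495747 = -0.00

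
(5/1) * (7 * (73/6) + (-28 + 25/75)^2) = 76555/18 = 4253.06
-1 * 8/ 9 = -8/ 9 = -0.89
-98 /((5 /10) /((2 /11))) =-392 /11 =-35.64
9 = 9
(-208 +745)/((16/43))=23091/16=1443.19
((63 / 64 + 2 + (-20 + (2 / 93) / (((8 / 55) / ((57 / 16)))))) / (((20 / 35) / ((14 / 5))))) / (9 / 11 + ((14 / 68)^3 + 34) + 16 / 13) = -563096120587 / 251299849560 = -2.24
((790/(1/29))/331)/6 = 11455/993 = 11.54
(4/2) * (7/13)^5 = 33614/371293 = 0.09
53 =53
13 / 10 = 1.30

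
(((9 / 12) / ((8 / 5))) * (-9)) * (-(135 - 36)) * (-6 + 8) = 13365 / 16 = 835.31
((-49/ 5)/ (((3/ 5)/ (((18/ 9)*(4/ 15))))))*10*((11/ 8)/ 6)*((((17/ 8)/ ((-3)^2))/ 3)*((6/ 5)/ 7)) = -1309/ 4860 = -0.27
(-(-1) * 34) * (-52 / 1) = -1768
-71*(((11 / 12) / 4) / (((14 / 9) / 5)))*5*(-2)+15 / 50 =293043 / 560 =523.29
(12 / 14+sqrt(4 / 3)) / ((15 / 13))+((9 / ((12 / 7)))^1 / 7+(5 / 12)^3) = 26* sqrt(3) / 45+94663 / 60480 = 2.57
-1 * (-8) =8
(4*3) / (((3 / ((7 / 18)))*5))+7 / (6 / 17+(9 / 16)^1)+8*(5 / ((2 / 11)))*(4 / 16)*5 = 1056847 / 3735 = 282.96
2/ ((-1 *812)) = -1/ 406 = -0.00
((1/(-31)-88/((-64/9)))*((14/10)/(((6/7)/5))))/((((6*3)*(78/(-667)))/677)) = -67728882851/2089152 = -32419.32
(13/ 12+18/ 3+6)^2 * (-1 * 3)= -24649/ 48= -513.52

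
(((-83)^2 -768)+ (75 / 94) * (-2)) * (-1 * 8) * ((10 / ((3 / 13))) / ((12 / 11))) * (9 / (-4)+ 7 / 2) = -1028212900 / 423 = -2430763.36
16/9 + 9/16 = 337/144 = 2.34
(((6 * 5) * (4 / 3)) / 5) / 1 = 8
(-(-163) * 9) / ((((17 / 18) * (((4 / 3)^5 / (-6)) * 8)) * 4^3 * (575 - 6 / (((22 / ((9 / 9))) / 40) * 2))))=-105874857 / 13959823360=-0.01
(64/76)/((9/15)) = 80/57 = 1.40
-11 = -11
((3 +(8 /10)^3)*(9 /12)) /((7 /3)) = 3951 /3500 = 1.13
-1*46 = -46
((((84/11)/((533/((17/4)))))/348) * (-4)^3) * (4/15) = -7616/2550405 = -0.00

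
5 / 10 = 0.50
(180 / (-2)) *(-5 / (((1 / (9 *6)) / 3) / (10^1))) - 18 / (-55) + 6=40095348 / 55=729006.33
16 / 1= 16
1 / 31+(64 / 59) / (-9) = -0.09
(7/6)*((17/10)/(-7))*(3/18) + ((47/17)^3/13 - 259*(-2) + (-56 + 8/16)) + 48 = 11774135327/22992840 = 512.08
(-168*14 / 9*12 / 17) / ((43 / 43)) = -3136 / 17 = -184.47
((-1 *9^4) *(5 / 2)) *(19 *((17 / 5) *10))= -10596015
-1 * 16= -16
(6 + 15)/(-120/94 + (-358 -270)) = -987/29576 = -0.03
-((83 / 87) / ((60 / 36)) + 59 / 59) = -228 / 145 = -1.57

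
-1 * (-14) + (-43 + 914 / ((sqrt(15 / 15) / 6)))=5455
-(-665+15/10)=1327/2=663.50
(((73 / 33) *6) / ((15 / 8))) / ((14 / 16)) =9344 / 1155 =8.09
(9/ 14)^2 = 81/ 196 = 0.41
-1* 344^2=-118336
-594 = -594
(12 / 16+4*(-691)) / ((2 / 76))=-210007 / 2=-105003.50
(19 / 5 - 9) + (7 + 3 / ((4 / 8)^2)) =69 / 5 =13.80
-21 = -21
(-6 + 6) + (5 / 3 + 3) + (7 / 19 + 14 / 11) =3955 / 627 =6.31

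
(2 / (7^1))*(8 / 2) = 8 / 7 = 1.14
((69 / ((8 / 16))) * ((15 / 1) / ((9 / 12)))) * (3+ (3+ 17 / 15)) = 19688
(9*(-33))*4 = -1188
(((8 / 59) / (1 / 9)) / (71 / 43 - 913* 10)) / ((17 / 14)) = -43344 / 393696557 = -0.00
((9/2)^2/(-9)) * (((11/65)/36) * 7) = -77/1040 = -0.07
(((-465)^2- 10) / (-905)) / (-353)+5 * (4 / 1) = 1321103 / 63893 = 20.68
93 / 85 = 1.09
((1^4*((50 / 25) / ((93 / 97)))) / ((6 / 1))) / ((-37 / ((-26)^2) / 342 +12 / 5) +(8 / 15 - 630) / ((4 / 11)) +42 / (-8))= -12458680 / 62133298853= -0.00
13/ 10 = 1.30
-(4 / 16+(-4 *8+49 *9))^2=-2679769 / 16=-167485.56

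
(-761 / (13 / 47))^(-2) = 169 / 1279278289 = 0.00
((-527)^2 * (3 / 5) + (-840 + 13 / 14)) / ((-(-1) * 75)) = 11605883 / 5250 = 2210.64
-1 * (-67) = 67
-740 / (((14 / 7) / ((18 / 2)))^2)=-14985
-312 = -312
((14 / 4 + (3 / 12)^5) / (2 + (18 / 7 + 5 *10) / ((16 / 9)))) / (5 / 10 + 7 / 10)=41825 / 452608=0.09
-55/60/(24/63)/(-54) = 77/1728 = 0.04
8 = 8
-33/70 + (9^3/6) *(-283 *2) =-4813863/70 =-68769.47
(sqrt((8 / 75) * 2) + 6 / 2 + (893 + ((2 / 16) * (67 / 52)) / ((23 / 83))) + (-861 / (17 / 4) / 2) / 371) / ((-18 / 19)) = -146810432359 / 155173824-38 * sqrt(3) / 135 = -946.59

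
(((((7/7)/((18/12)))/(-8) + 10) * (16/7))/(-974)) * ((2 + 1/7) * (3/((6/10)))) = -850/3409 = -0.25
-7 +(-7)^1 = -14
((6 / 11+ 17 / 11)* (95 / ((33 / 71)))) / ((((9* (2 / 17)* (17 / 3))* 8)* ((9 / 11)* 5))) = 31027 / 14256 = 2.18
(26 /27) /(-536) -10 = -72373 /7236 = -10.00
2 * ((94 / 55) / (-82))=-94 / 2255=-0.04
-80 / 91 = -0.88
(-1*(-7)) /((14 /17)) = 17 /2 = 8.50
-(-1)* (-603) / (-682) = 603 / 682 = 0.88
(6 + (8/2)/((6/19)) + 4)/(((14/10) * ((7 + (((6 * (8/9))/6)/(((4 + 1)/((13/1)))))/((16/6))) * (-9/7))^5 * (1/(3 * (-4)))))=637765625/347453209314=0.00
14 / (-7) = -2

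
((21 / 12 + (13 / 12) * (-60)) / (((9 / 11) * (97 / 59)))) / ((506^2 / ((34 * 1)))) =-1003 / 160632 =-0.01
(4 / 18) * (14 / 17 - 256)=-964 / 17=-56.71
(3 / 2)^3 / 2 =1.69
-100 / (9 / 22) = -2200 / 9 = -244.44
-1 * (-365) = 365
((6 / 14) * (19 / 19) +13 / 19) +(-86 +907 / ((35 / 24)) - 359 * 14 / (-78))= 15599683 / 25935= 601.49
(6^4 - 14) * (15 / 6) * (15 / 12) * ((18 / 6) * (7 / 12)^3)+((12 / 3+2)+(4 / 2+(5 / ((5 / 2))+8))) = 5538047 / 2304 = 2403.67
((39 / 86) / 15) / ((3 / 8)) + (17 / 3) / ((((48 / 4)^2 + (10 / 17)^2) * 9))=20579383 / 242161380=0.08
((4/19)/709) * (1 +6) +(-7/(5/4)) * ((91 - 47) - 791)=4183.20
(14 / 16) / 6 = 7 / 48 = 0.15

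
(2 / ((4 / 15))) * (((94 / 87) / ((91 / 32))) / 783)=7520 / 2066337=0.00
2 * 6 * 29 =348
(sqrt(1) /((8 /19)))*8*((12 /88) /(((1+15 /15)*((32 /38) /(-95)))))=-102885 /704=-146.14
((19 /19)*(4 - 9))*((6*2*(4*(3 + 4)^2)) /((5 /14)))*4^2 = -526848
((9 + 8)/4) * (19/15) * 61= 19703/60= 328.38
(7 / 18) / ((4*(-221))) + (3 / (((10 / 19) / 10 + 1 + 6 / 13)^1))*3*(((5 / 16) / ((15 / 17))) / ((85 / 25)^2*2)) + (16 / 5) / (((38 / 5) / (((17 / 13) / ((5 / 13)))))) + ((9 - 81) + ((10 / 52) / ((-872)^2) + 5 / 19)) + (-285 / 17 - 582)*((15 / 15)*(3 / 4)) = -27904317086200721 / 53735706161280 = -519.29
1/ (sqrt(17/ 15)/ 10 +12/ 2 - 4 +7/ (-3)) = -1500/ 449 - 30 * sqrt(255)/ 449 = -4.41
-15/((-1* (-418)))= -15/418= -0.04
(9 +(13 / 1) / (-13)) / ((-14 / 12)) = -48 / 7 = -6.86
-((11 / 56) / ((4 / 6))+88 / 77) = -23 / 16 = -1.44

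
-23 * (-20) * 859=395140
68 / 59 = 1.15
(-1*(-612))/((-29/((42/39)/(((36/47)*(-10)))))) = 5593/1885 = 2.97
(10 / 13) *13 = 10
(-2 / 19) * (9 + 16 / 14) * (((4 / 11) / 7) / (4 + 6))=-0.01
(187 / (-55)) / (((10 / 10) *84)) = -17 / 420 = -0.04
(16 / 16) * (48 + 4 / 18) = 434 / 9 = 48.22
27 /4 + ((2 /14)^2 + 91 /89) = 135939 /17444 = 7.79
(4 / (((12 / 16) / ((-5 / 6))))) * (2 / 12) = -0.74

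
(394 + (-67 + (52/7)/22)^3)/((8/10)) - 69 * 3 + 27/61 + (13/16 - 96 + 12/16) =-164910748790643/445576208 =-370106.72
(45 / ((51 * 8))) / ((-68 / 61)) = -915 / 9248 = -0.10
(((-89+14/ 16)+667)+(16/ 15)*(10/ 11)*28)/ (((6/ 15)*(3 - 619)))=-2.46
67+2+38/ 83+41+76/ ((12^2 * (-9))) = 2968855/ 26892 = 110.40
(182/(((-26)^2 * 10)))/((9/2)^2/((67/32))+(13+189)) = 67/526760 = 0.00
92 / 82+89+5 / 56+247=337.21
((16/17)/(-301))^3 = -4096/133981936613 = -0.00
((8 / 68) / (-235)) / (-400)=1 / 799000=0.00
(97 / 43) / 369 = 97 / 15867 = 0.01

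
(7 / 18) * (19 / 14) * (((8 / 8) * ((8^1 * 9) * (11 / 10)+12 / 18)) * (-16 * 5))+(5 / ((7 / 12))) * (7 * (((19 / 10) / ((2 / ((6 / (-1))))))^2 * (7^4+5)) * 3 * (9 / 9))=1899098602 / 135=14067397.05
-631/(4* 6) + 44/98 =-30391/1176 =-25.84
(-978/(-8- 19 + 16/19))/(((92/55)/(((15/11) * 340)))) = 118460250/11431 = 10363.07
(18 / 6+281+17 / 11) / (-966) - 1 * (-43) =151259 / 3542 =42.70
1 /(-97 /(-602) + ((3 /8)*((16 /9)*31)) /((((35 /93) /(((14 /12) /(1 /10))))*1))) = 1806 /1157335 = 0.00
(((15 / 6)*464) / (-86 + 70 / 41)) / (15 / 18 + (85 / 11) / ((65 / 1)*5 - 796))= -2053403 / 121896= -16.85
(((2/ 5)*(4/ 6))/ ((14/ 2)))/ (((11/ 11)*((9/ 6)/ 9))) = 8/ 35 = 0.23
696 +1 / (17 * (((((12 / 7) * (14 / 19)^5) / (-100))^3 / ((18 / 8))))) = -237140712814156171203763 / 92524464996483072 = -2563005.50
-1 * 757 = -757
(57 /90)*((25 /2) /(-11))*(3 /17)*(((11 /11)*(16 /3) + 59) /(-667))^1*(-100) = -1.22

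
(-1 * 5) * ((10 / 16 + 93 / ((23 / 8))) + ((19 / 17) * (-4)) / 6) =-1512125 / 9384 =-161.14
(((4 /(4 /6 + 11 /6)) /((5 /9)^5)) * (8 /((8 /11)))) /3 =1732104 /15625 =110.85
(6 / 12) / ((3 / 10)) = 5 / 3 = 1.67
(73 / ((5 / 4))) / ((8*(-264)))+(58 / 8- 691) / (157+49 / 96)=-174393433 / 39919440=-4.37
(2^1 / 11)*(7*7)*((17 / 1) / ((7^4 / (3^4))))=2754 / 539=5.11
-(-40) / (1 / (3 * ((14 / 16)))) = 105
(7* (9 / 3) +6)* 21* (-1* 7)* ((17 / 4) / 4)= -67473 / 16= -4217.06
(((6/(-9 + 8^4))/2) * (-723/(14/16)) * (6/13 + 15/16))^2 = 398386930041/553289019556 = 0.72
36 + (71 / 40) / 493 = 709991 / 19720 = 36.00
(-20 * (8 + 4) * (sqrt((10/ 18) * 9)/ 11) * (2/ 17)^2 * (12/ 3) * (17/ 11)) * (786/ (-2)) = 1509120 * sqrt(5)/ 2057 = 1640.49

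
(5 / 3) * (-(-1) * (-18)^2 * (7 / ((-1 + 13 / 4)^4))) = 35840 / 243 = 147.49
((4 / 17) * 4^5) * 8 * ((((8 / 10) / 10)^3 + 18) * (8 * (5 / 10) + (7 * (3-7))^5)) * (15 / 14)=-237922839326490624 / 371875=-639792509113.25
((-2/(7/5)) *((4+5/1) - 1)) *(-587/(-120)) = -1174/21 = -55.90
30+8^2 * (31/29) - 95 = 99/29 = 3.41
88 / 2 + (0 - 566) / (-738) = 16519 / 369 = 44.77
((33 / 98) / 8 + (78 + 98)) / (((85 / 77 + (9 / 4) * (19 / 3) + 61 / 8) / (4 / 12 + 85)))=194327936 / 297255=653.74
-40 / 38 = -20 / 19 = -1.05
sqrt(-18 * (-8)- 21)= sqrt(123)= 11.09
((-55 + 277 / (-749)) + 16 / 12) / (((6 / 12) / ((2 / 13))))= -37360 / 2247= -16.63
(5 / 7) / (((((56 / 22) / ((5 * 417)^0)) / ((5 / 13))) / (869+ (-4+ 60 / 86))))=10236875 / 109564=93.43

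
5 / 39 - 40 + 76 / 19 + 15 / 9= -1334 / 39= -34.21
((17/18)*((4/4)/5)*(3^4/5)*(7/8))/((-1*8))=-0.33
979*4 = 3916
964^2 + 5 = 929301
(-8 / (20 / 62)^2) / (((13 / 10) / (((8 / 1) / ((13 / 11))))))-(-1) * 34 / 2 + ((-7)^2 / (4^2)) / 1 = -380.26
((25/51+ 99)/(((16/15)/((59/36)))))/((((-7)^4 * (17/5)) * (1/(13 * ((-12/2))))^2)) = 632410675/5551112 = 113.93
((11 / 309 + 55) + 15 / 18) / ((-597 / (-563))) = 6479567 / 122982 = 52.69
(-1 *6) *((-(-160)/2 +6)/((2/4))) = -1032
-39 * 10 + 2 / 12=-2339 / 6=-389.83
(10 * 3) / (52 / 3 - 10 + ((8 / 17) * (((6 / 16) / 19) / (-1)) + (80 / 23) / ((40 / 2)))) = 668610 / 167107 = 4.00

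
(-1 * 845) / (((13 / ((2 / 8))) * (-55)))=13 / 44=0.30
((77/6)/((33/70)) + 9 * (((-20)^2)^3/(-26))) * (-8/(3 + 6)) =19692283.49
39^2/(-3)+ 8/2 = -503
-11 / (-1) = 11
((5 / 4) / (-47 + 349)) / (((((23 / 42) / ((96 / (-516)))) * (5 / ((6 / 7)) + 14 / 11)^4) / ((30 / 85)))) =-3415452480 / 17547509698339789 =-0.00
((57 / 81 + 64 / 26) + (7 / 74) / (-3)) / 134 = 81395 / 3480516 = 0.02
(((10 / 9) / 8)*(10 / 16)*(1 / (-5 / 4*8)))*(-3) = 5 / 192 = 0.03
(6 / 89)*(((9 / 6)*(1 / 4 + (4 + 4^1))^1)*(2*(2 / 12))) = 99 / 356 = 0.28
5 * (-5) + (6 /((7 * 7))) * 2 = -1213 /49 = -24.76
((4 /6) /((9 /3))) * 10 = 20 /9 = 2.22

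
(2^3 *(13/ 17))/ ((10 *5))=52/ 425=0.12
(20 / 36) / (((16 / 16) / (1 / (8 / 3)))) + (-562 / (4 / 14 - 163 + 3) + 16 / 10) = 357343 / 67080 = 5.33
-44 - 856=-900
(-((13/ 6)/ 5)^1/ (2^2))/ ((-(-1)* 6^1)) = -13/ 720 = -0.02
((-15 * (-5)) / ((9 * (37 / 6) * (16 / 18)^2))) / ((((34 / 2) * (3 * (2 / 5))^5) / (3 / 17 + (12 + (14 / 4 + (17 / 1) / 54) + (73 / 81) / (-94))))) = 0.65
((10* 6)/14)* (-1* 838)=-25140/7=-3591.43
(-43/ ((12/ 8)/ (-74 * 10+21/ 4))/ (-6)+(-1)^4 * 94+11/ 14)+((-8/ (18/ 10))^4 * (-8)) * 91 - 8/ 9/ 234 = -686536885253/ 2388204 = -287469.95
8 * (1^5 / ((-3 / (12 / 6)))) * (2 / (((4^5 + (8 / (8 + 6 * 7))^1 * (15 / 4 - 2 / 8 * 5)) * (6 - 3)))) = -80 / 23049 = -0.00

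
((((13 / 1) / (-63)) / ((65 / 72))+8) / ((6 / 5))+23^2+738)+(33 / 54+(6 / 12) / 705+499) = 26250568 / 14805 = 1773.09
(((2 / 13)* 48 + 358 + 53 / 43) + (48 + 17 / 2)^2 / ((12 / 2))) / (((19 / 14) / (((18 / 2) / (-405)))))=-84394849 / 5735340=-14.71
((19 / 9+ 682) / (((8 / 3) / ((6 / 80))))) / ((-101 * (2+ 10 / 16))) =-6157 / 84840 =-0.07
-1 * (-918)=918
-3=-3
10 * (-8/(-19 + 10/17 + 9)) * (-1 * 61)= -1037/2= -518.50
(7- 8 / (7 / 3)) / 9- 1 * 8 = -479 / 63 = -7.60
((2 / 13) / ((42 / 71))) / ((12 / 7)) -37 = -17245 / 468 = -36.85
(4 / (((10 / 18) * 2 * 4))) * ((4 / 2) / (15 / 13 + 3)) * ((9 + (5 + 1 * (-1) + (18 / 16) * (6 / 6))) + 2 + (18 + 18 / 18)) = 3653 / 240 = 15.22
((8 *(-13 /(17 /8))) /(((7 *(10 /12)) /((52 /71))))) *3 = -778752 /42245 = -18.43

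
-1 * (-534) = 534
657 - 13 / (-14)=9211 / 14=657.93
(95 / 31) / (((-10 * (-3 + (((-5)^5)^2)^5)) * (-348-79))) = 19 / 2351363548314111540094017982482910076828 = 0.00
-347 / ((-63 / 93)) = 10757 / 21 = 512.24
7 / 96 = 0.07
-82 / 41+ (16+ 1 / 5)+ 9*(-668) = -29989 / 5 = -5997.80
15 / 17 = 0.88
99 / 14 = 7.07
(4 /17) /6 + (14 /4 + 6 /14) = 2833 /714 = 3.97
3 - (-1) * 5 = 8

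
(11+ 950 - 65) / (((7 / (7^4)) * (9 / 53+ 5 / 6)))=97730304 / 319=306364.59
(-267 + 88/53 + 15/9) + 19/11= -261.95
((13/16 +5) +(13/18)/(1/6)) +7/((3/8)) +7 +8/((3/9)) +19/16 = 61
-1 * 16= -16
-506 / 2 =-253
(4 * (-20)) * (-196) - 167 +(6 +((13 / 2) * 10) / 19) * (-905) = 132752 / 19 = 6986.95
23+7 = 30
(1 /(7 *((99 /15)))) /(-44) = -5 /10164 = -0.00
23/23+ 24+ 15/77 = 1940/77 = 25.19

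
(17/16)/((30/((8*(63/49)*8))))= 102/35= 2.91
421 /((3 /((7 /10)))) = 2947 /30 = 98.23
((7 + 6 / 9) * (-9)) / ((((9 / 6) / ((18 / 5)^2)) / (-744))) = 11088576 / 25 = 443543.04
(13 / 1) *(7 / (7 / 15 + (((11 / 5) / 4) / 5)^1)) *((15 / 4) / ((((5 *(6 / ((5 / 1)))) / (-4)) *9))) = -43.83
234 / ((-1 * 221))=-1.06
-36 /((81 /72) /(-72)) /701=2304 /701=3.29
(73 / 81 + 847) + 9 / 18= 848.40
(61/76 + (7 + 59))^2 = 4462.59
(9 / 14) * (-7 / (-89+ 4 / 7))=63 / 1238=0.05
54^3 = 157464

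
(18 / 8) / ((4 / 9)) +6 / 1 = 177 / 16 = 11.06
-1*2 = -2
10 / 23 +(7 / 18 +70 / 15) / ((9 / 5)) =12085 / 3726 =3.24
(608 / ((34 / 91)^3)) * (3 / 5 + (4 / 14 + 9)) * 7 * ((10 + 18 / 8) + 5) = 341824327026 / 24565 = 13915095.75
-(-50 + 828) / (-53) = 778 / 53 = 14.68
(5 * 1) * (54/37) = 270/37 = 7.30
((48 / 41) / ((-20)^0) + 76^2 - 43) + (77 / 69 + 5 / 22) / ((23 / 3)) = 2736189037 / 477158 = 5734.35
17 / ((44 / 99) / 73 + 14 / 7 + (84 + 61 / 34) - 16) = 379746 / 1603873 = 0.24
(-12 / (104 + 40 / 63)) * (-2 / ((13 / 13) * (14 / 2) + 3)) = 189 / 8240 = 0.02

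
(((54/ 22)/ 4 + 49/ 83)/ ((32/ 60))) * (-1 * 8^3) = -1055280/ 913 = -1155.84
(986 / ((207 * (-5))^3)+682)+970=1831601928514 / 1108717875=1652.00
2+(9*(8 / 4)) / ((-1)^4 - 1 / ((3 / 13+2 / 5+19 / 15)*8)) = 21.27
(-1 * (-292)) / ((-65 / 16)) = -4672 / 65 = -71.88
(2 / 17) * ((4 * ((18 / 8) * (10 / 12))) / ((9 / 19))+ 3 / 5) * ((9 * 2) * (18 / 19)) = 3132 / 95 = 32.97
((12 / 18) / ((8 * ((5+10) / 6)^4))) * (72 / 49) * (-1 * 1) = -96 / 30625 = -0.00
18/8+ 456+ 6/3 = 1841/4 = 460.25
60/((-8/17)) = -255/2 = -127.50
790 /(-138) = -395 /69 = -5.72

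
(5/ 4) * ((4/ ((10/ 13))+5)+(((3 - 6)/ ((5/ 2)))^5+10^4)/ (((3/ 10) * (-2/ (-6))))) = 124981.65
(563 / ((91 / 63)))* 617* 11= 34389729 / 13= 2645363.77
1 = 1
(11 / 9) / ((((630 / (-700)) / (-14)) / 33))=16940 / 27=627.41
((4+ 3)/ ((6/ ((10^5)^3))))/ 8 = 437500000000000/ 3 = 145833333333333.33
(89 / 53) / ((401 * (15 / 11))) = 979 / 318795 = 0.00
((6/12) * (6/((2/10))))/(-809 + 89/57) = -0.02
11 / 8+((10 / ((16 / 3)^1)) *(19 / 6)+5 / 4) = 137 / 16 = 8.56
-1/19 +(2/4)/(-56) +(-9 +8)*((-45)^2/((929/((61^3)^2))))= -222011597196542899/1976912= -112302215372.53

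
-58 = -58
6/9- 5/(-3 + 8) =-1/3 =-0.33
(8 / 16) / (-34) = -0.01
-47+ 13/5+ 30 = -72/5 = -14.40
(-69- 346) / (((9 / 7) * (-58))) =2905 / 522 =5.57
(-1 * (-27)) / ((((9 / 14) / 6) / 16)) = 4032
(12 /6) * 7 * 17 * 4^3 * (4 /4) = 15232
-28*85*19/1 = -45220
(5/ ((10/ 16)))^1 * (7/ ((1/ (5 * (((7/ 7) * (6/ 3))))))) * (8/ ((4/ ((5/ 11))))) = 5600/ 11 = 509.09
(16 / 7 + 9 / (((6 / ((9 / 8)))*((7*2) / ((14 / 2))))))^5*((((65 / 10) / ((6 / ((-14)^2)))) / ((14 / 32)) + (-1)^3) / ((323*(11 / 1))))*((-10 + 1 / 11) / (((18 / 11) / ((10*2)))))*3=-134045489941058889385 / 9016704000589824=-14866.35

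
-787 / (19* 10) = -4.14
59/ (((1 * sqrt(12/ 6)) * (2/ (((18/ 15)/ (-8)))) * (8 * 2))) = -177 * sqrt(2)/ 1280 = -0.20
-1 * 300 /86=-150 /43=-3.49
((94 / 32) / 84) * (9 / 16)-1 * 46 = -329587 / 7168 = -45.98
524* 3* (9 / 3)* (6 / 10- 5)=-103752 / 5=-20750.40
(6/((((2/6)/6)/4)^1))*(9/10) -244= 724/5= 144.80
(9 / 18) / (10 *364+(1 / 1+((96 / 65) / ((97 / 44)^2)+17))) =611585 / 4474727572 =0.00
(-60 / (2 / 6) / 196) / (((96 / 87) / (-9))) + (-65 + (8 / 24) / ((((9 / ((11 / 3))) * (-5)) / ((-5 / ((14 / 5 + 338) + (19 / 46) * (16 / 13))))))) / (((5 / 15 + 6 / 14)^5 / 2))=-6539110239546975 / 13108533788672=-498.84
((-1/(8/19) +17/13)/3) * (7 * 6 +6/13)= -2553/169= -15.11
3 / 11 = 0.27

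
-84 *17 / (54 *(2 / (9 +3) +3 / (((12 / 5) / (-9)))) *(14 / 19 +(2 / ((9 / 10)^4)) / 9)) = 1338444 / 603343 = 2.22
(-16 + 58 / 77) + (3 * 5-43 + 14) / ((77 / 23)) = -136 / 7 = -19.43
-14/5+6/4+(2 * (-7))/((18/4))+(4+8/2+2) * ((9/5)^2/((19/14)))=33281/1710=19.46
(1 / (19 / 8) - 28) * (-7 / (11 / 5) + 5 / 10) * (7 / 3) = 108206 / 627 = 172.58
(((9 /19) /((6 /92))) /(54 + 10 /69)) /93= 1587 /1100252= 0.00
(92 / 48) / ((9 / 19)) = 437 / 108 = 4.05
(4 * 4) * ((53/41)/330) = 424/6765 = 0.06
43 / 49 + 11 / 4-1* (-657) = 129483 / 196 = 660.63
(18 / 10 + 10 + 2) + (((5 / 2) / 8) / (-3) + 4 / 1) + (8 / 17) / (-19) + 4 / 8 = 1408621 / 77520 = 18.17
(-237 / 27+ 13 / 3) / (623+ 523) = -20 / 5157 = -0.00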